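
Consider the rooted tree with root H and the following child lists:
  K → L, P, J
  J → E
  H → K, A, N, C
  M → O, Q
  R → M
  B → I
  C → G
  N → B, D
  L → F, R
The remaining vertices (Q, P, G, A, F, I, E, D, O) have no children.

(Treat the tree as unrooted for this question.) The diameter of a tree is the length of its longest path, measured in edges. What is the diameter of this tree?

A longest path is O – M – R – L – K – H – N – B – I, with 8 edges.

8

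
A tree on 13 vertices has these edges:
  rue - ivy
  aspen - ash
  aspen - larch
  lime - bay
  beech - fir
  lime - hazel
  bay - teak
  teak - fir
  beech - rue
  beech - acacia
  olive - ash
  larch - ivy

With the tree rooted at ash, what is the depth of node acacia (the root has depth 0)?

6

ash → aspen → larch → ivy → rue → beech → acacia — 6 edges.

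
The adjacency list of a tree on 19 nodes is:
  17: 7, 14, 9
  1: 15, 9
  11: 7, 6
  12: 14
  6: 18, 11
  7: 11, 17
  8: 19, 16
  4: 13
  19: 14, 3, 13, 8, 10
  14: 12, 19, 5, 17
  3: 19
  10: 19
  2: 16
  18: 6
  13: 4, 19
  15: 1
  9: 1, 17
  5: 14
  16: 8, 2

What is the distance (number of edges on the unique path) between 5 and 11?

4

5 – 14 – 17 – 7 – 11: 4 edges.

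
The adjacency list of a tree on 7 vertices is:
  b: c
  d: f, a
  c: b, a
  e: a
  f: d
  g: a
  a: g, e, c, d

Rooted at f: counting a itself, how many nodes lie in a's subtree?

5

Descendants of a (including itself): a, g, e, c, b. That's 5.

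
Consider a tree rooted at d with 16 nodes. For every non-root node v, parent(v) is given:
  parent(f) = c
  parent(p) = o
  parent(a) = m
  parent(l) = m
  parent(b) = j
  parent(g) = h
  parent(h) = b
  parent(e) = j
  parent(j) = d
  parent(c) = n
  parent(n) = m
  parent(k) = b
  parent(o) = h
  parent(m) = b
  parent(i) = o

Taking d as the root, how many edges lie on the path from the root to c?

5

Path from d to c: d → j → b → m → n → c, which has 5 edges.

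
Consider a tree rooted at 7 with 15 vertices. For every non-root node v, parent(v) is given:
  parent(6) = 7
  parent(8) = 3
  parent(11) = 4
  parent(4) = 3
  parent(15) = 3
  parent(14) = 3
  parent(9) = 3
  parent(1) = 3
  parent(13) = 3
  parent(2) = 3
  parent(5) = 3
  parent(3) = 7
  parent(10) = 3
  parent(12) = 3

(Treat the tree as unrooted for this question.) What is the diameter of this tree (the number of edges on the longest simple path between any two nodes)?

4

A longest path is 11-4-3-7-6, with 4 edges.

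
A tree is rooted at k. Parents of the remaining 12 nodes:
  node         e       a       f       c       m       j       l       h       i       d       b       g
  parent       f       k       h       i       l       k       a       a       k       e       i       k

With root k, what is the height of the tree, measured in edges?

d sits deepest: k – a – h – f – e – d — 5 edges from the root.

5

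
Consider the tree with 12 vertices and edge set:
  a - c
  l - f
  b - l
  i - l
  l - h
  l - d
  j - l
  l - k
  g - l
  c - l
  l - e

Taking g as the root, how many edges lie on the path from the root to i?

g → l → i — 2 edges.

2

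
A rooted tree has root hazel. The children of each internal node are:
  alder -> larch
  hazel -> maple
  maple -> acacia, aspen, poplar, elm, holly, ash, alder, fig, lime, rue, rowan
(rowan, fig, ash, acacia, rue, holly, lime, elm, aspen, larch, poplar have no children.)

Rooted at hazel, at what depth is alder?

2

hazel–maple–alder — 2 edges.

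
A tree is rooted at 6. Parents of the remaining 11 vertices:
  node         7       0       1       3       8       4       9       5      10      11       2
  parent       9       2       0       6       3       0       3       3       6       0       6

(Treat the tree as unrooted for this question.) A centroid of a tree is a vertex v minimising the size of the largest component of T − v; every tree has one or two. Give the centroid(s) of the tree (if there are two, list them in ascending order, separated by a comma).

Delete 6: the remaining components have sizes 5, 5, 1. Max 5 ≤ 6, so 6 is a centroid.
No neighbour of 6 does as well, so 6 is the unique centroid.

6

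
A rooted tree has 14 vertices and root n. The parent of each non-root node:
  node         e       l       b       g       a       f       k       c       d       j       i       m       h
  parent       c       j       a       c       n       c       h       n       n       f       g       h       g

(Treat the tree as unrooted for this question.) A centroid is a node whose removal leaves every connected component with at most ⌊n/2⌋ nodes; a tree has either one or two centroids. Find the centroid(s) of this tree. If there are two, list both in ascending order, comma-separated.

c

If c is removed the pieces have sizes 5, 4, 3, 1, all ≤ ⌊14/2⌋ = 7.
No neighbour of c does as well, so c is the unique centroid.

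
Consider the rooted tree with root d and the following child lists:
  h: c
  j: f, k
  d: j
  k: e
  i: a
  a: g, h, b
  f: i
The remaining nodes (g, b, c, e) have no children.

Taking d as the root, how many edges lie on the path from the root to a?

d – j – f – i – a — 4 edges.

4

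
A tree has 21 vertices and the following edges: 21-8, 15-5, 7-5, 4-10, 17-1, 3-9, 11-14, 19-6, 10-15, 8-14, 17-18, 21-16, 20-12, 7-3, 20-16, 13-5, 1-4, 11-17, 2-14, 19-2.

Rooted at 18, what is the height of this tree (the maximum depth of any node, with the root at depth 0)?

A deepest node is 9, reached by 18-17-1-4-10-15-5-7-3-9.
That path has 9 edges, so the height is 9.

9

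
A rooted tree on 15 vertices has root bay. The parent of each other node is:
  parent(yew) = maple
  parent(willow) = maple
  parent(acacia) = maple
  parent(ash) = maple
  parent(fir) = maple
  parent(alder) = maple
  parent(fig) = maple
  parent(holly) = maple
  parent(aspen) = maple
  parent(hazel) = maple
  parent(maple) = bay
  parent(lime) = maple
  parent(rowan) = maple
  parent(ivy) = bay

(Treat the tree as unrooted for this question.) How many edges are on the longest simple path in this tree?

3

BFS from ivy reaches fir last, at distance 3; BFS from fir confirms no node is farther.
Path: ivy – bay – maple – fir.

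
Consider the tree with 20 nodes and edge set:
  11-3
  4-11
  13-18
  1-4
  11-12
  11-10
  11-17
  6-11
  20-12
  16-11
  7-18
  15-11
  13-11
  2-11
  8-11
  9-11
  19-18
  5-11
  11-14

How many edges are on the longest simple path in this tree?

A longest path is 19–18–13–11–12–20, with 5 edges.

5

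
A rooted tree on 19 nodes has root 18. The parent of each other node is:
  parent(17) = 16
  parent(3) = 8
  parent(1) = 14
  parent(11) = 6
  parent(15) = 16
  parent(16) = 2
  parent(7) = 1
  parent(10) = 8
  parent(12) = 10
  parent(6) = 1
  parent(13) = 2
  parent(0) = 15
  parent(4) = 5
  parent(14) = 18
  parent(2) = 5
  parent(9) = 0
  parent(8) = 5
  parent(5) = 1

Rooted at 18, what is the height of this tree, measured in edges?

A deepest node is 9, reached by 18–14–1–5–2–16–15–0–9.
That path has 8 edges, so the height is 8.

8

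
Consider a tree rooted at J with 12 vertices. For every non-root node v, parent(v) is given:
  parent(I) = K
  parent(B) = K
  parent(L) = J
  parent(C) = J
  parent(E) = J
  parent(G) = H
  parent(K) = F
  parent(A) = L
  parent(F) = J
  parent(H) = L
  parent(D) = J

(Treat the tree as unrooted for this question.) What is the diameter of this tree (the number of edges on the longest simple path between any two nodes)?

6

Starting from B, a farthest node is G at distance 6.
One longest path: B - K - F - J - L - H - G.
So the diameter is 6.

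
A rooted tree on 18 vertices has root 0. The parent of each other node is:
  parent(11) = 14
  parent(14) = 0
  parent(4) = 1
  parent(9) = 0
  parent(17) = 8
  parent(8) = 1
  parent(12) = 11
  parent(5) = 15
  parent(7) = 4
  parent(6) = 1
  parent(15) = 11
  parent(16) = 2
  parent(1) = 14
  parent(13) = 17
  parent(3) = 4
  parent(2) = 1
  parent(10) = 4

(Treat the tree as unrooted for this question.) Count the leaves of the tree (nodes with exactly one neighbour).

9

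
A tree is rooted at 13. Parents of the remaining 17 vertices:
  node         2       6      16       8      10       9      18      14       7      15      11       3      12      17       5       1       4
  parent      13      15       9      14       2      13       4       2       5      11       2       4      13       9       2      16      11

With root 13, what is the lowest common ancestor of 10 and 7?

2

Ancestors of 10 (toward the root): 10, 2, 13.
Ancestors of 7: 7, 5, 2, 13.
The deepest node appearing in both lists is 2.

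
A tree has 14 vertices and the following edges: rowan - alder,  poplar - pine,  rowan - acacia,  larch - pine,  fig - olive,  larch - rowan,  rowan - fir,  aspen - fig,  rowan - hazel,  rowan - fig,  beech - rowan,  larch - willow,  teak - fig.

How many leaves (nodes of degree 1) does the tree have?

Exactly 10 nodes have a single neighbour: acacia, alder, aspen, beech, fir, hazel, olive, poplar, teak, willow.

10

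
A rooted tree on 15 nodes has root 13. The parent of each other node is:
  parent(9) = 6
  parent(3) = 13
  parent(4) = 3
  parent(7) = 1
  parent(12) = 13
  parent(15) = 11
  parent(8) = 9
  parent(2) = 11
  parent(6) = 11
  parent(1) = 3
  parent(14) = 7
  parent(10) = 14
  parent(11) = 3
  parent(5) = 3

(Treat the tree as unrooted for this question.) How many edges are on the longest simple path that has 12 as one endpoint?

6

The node farthest from 12 is 8 (10 also at distance 6), via 12 – 13 – 3 – 11 – 6 – 9 – 8 — 6 edges.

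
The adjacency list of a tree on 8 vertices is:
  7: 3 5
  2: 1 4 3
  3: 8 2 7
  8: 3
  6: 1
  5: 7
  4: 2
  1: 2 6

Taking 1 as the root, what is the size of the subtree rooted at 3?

4

Descendants of 3 (including itself): 3, 7, 8, 5. That's 4.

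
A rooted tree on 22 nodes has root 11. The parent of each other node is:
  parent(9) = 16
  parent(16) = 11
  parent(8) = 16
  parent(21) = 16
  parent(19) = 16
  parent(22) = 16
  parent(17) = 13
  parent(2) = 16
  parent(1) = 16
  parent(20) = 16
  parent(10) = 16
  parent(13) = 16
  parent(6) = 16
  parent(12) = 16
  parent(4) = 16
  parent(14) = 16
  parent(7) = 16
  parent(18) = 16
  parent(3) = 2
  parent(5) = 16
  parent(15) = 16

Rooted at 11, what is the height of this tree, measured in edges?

The longest root-to-leaf path is 11-16-13-17 (3 edges).

3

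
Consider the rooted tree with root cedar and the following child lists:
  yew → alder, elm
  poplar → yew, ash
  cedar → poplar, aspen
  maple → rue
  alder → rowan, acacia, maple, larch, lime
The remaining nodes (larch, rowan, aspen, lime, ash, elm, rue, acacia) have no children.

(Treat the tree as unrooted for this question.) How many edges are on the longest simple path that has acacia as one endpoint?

5

The node farthest from acacia is aspen, via acacia – alder – yew – poplar – cedar – aspen — 5 edges.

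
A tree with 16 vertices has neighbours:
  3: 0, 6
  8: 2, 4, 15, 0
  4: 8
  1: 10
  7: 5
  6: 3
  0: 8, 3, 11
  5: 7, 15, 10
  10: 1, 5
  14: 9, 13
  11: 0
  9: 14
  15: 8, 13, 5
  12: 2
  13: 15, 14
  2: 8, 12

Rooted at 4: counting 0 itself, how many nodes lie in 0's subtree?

4

The subtree rooted at 0 contains: 0, 11, 3, 6 — 4 nodes.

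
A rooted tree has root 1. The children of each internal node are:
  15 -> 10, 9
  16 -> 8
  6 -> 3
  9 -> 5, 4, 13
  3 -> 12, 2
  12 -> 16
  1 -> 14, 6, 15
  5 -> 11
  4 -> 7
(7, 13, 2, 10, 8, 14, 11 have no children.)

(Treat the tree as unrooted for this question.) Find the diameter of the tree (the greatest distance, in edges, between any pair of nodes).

Starting from 8, a farthest node is 11 at distance 9.
One longest path: 8 - 16 - 12 - 3 - 6 - 1 - 15 - 9 - 5 - 11.
So the diameter is 9.

9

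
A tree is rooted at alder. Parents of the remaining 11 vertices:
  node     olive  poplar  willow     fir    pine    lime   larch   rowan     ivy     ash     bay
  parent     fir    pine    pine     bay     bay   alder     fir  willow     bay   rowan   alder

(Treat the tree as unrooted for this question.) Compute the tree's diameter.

6

A longest path is ash – rowan – willow – pine – bay – alder – lime, with 6 edges.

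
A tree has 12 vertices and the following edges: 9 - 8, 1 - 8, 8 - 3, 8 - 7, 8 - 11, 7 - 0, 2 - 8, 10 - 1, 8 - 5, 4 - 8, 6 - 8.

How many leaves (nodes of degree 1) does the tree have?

9

Exactly 9 nodes have a single neighbour: 0, 2, 3, 4, 5, 6, 9, 10, 11.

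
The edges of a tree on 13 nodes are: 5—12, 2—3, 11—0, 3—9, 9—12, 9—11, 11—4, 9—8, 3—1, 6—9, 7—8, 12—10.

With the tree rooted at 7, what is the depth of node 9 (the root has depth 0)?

2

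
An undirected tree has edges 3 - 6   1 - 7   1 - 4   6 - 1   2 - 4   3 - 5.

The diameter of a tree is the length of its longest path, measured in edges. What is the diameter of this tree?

A longest path is 2 – 4 – 1 – 6 – 3 – 5, with 5 edges.

5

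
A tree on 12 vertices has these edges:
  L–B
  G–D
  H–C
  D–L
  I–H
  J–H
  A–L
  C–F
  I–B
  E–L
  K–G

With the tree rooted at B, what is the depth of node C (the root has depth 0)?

B – I – H – C — 3 edges.

3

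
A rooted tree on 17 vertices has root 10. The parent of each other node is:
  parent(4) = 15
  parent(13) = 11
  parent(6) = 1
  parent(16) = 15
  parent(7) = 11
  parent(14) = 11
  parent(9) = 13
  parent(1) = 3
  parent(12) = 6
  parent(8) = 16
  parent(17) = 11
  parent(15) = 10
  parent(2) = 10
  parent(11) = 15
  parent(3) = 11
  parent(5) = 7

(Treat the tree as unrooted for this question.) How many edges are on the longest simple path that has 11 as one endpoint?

The node farthest from 11 is 12, via 11–3–1–6–12 — 4 edges.

4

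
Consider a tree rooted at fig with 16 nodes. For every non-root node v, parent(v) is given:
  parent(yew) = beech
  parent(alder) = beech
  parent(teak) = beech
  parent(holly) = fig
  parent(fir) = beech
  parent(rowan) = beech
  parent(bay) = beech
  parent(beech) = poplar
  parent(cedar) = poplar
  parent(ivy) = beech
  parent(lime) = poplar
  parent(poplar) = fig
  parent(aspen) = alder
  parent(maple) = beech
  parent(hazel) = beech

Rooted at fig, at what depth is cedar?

Path from fig to cedar: fig – poplar – cedar, which has 2 edges.

2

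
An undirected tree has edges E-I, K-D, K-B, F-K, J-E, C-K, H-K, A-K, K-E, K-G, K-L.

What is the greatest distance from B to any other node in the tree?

3

The node farthest from B is J (I also at distance 3), via B–K–E–J — 3 edges.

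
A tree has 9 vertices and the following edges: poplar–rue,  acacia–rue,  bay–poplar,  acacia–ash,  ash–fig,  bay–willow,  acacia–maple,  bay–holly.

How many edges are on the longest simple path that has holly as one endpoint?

6

The node farthest from holly is fig, via holly-bay-poplar-rue-acacia-ash-fig — 6 edges.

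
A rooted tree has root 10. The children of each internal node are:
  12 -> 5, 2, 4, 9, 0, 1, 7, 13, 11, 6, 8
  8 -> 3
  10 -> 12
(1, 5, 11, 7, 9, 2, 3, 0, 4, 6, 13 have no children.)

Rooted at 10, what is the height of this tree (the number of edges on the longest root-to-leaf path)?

3

3 sits deepest: 10-12-8-3 — 3 edges from the root.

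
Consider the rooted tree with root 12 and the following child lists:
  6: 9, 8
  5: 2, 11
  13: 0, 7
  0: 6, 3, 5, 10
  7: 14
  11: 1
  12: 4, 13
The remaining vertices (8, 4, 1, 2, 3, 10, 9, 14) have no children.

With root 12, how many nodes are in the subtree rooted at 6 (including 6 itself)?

6's subtree: {6, 8, 9}, size 3.

3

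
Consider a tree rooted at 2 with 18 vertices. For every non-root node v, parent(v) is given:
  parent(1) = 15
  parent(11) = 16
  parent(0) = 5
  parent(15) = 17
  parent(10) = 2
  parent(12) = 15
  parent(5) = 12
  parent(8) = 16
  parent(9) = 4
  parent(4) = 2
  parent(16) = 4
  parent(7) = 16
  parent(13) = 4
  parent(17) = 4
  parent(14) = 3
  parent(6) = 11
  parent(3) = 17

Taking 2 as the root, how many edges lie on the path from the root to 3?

Path from 2 to 3: 2 → 4 → 17 → 3, which has 3 edges.

3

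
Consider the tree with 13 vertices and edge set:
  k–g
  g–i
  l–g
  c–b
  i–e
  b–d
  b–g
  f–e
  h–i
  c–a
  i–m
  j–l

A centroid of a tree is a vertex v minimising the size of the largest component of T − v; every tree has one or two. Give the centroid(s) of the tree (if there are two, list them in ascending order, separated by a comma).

Removing g splits the tree into components of sizes 5, 4, 2, 1; the largest is 5 ≤ ⌊13/2⌋ = 6.
Every other node leaves some component of size > 6, so the centroid is unique.

g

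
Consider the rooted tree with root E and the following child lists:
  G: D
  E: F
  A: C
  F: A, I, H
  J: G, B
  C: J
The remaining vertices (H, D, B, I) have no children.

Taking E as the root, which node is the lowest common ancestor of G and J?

G's ancestor chain is G, J, C, A, F, E and J's is J, C, A, F, E; they first meet at J.

J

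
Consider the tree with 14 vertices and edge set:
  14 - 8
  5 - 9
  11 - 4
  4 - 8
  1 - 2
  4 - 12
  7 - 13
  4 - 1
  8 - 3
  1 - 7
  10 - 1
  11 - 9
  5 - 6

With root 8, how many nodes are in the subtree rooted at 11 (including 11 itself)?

4

11's subtree: {11, 9, 5, 6}, size 4.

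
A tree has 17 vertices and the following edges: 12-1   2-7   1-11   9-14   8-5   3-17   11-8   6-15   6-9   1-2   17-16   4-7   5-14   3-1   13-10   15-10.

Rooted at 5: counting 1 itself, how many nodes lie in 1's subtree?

8

Descendants of 1 (including itself): 1, 12, 2, 3, 7, 17, 4, 16. That's 8.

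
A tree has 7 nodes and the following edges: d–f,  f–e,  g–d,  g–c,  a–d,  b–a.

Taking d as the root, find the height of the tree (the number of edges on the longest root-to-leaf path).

A deepest node is c, reached by d-g-c.
That path has 2 edges, so the height is 2.

2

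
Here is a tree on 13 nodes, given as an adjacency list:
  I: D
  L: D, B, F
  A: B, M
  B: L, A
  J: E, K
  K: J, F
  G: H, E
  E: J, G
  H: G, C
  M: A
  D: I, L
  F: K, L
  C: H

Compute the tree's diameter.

10

Starting from C, a farthest node is M at distance 10.
One longest path: C–H–G–E–J–K–F–L–B–A–M.
So the diameter is 10.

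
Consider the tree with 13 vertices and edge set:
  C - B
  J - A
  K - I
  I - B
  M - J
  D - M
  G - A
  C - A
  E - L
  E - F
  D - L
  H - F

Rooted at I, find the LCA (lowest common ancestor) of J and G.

Ancestors of J (toward the root): J, A, C, B, I.
Ancestors of G: G, A, C, B, I.
The deepest node appearing in both lists is A.

A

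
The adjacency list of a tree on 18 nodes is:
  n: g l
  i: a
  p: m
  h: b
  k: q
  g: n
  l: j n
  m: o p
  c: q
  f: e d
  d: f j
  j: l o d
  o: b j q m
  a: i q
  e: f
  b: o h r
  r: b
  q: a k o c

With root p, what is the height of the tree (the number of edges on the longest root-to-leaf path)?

The longest root-to-leaf path is p → m → o → j → l → n → g (6 edges).

6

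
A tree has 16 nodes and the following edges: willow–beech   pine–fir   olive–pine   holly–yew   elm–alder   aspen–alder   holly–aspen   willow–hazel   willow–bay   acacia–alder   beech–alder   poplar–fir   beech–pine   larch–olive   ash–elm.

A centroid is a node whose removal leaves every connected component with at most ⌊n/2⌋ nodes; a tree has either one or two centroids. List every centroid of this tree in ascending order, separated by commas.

beech

If beech is removed the pieces have sizes 7, 5, 3, all ≤ ⌊16/2⌋ = 8.
No neighbour of beech does as well, so beech is the unique centroid.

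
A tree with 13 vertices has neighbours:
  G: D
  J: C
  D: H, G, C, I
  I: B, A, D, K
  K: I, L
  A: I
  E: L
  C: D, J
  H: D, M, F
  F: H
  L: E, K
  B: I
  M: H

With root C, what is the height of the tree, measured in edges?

E sits deepest: C-D-I-K-L-E — 5 edges from the root.

5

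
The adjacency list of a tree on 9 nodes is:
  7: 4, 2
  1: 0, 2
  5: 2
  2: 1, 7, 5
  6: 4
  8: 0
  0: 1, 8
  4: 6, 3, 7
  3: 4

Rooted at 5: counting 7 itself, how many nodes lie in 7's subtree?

The subtree rooted at 7 contains: 7, 4, 6, 3 — 4 nodes.

4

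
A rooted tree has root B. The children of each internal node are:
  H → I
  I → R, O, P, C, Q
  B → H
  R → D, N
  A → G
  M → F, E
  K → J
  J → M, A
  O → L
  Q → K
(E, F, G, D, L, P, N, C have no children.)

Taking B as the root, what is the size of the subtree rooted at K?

7

K's subtree: {K, J, M, A, E, F, G}, size 7.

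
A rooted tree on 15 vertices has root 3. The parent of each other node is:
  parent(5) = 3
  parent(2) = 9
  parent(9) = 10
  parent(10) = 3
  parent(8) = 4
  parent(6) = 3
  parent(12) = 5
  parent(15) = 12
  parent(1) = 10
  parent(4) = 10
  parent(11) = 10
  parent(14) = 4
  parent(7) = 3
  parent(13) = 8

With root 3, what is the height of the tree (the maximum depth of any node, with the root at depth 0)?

The longest root-to-leaf path is 3 → 10 → 4 → 8 → 13 (4 edges).

4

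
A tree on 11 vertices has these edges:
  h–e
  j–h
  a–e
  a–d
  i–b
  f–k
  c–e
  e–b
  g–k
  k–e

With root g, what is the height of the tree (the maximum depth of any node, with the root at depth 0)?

4

d sits deepest: g–k–e–a–d — 4 edges from the root.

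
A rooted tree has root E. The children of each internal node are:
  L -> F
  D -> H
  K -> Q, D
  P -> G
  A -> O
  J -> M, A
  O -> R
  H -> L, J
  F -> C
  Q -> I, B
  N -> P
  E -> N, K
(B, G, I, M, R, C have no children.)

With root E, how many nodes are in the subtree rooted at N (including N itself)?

3

N's subtree: {N, P, G}, size 3.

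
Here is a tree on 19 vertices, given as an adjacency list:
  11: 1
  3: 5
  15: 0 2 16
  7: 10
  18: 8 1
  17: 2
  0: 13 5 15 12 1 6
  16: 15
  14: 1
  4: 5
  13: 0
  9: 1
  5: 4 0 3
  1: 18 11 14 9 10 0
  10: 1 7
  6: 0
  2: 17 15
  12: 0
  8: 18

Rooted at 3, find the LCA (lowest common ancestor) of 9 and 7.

1

Path 9→root: 9 1 0 5 3; path 7→root: 7 10 1 0 5 3.
First common node: 1.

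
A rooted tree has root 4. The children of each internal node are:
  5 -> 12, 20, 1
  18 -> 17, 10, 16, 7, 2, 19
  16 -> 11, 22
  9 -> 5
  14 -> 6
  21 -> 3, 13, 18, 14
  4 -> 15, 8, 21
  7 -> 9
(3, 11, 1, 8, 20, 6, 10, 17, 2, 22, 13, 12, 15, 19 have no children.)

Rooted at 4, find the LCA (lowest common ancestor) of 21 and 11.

21

Ancestors of 21 (toward the root): 21, 4.
Ancestors of 11: 11, 16, 18, 21, 4.
The deepest node appearing in both lists is 21.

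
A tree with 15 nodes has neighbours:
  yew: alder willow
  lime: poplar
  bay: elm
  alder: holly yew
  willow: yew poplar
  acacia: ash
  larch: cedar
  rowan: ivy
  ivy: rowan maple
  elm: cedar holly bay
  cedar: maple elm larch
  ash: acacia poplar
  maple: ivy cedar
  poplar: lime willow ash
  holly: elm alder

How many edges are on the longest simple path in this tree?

A longest path is acacia–ash–poplar–willow–yew–alder–holly–elm–cedar–maple–ivy–rowan, with 11 edges.

11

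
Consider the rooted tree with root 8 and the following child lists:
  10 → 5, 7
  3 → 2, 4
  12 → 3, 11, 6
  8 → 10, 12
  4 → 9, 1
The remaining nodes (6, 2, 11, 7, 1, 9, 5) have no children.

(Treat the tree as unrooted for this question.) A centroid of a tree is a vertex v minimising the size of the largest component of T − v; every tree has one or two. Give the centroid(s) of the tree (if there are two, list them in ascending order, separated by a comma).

12

Removing 12 splits the tree into components of sizes 5, 4, 1, 1; the largest is 5 ≤ ⌊12/2⌋ = 6.
No neighbour of 12 does as well, so 12 is the unique centroid.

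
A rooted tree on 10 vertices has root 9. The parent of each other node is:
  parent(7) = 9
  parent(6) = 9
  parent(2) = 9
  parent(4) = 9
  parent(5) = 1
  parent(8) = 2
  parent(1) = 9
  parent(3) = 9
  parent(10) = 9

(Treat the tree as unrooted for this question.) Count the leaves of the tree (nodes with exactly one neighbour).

7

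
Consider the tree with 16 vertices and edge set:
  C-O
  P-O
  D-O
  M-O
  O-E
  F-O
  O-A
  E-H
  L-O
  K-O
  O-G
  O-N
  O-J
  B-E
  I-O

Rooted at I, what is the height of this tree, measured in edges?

3

H sits deepest: I – O – E – H — 3 edges from the root.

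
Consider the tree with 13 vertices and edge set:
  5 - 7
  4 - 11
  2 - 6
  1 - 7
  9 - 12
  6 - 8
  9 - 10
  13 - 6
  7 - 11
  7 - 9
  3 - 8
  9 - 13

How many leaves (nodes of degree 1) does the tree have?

The leaves are 1, 2, 3, 4, 5, 10, 12.
That is 7 leaves.

7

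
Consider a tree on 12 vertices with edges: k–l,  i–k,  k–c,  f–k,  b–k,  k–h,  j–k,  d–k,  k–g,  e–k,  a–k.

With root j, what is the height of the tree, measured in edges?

The longest root-to-leaf path is j-k-l (2 edges).

2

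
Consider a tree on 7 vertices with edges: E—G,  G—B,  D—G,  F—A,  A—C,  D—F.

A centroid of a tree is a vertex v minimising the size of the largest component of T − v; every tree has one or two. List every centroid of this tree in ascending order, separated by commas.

D

Removing D splits the tree into components of sizes 3, 3; the largest is 3 ≤ ⌊7/2⌋ = 3.
Every other node leaves some component of size > 3, so the centroid is unique.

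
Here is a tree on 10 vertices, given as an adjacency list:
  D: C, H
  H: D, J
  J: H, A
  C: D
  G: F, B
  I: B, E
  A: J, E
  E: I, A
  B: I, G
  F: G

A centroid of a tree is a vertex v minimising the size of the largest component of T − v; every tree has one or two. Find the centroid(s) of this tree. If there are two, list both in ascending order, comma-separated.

A, E

Removing A splits the tree into components of sizes 5, 4; the largest is 5 ≤ ⌊10/2⌋ = 5.
E is adjacent to A and is also a centroid (the largest component after removing it is likewise 5).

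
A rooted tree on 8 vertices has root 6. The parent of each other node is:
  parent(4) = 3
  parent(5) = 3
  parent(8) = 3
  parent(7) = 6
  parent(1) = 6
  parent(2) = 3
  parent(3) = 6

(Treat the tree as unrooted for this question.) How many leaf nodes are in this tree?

The leaves are 1, 2, 4, 5, 7, 8.
That is 6 leaves.

6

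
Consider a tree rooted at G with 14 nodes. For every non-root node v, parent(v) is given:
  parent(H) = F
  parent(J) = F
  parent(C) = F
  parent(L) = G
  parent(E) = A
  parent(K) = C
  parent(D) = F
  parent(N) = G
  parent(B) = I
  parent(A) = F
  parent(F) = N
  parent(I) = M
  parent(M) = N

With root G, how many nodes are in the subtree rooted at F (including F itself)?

8

The subtree rooted at F contains: F, J, D, A, H, C, E, K — 8 nodes.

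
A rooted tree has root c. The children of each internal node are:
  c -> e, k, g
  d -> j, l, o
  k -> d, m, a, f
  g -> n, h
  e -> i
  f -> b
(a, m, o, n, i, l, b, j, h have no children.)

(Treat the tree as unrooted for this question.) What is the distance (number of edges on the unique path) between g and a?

3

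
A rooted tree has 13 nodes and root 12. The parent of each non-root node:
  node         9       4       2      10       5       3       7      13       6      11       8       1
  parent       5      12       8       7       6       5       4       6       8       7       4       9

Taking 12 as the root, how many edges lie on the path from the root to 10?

3

Climbing from 10 to the root: 10 – 7 – 4 – 12. That's 3 steps.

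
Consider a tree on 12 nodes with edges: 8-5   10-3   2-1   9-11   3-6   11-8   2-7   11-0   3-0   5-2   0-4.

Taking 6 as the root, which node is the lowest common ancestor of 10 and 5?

Ancestors of 10 (toward the root): 10, 3, 6.
Ancestors of 5: 5, 8, 11, 0, 3, 6.
The deepest node appearing in both lists is 3.

3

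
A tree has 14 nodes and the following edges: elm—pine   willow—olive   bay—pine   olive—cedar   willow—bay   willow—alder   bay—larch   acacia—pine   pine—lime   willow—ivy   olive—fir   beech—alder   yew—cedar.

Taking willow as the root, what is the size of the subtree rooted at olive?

Descendants of olive (including itself): olive, cedar, fir, yew. That's 4.

4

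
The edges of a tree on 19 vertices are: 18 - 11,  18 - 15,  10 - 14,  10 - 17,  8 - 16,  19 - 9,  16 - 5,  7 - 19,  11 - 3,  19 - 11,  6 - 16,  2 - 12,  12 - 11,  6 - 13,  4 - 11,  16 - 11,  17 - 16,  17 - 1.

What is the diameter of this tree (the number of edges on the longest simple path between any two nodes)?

6

BFS from 14 reaches 9 last, at distance 6; BFS from 9 confirms no node is farther.
Path: 14 - 10 - 17 - 16 - 11 - 19 - 9.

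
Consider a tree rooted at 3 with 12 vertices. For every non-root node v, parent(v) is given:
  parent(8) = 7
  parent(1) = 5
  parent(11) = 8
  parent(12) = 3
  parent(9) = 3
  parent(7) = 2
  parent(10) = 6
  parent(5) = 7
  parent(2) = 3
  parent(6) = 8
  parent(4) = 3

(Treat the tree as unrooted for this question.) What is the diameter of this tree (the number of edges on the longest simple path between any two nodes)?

6

Starting from 12, a farthest node is 10 at distance 6.
One longest path: 12 – 3 – 2 – 7 – 8 – 6 – 10.
So the diameter is 6.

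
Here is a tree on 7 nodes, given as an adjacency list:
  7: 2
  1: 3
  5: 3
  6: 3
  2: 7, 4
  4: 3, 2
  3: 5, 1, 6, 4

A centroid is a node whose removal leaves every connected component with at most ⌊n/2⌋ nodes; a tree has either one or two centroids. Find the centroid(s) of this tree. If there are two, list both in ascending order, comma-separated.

3

Removing 3 splits the tree into components of sizes 3, 1, 1, 1; the largest is 3 ≤ ⌊7/2⌋ = 3.
No neighbour of 3 does as well, so 3 is the unique centroid.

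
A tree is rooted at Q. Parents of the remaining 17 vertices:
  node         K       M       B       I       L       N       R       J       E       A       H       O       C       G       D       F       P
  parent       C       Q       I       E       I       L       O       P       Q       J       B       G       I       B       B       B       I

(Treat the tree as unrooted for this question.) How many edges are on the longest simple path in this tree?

7

Starting from R, a farthest node is M at distance 7.
One longest path: R - O - G - B - I - E - Q - M.
So the diameter is 7.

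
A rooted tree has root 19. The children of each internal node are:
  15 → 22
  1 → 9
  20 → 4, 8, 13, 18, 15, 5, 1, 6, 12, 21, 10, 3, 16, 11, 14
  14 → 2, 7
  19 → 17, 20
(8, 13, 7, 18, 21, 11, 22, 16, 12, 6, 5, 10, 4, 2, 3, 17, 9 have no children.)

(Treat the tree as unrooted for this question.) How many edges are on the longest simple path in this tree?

A longest path is 9-1-20-19-17, with 4 edges.

4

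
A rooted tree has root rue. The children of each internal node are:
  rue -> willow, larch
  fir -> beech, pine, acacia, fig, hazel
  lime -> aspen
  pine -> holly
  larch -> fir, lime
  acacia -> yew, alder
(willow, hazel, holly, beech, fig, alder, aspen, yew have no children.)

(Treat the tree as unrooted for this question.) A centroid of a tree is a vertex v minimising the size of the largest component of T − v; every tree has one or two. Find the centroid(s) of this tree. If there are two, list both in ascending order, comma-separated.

Removing fir splits the tree into components of sizes 5, 3, 2, 1, 1, 1; the largest is 5 ≤ ⌊14/2⌋ = 7.
Every other node leaves some component of size > 7, so the centroid is unique.

fir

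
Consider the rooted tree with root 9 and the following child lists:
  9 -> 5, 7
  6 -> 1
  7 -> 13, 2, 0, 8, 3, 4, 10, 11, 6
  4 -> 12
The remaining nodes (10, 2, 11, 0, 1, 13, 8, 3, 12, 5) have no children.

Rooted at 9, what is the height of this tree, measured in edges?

3

A deepest node is 1, reached by 9-7-6-1.
That path has 3 edges, so the height is 3.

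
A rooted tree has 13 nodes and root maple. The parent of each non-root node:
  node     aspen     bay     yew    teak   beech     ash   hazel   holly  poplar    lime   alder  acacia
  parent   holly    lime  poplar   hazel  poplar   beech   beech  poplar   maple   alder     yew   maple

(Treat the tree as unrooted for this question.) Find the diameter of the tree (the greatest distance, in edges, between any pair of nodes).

Starting from teak, a farthest node is bay at distance 7.
One longest path: teak - hazel - beech - poplar - yew - alder - lime - bay.
So the diameter is 7.

7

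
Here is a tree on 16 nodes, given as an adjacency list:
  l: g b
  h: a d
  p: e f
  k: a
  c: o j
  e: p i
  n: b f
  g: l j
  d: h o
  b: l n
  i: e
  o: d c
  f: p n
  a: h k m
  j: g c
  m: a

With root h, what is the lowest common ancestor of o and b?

o

Path o→root: o d h; path b→root: b l g j c o d h.
First common node: o.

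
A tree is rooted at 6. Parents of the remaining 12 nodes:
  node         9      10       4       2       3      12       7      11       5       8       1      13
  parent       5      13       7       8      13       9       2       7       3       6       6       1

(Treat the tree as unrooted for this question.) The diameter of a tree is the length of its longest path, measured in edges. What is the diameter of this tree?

10

Starting from 11, a farthest node is 12 at distance 10.
One longest path: 11–7–2–8–6–1–13–3–5–9–12.
So the diameter is 10.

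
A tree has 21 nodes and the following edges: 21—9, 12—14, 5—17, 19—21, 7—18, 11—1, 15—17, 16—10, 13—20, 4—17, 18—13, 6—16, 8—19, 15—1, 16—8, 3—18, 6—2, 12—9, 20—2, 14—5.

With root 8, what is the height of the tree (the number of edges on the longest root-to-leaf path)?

11 sits deepest: 8-19-21-9-12-14-5-17-15-1-11 — 10 edges from the root.

10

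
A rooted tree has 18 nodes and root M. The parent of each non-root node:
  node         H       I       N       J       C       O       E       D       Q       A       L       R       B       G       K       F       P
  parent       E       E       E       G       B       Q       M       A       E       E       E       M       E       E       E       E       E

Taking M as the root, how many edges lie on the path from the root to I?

2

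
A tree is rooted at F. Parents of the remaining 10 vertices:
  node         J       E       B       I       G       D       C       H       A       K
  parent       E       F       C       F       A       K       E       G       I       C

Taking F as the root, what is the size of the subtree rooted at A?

3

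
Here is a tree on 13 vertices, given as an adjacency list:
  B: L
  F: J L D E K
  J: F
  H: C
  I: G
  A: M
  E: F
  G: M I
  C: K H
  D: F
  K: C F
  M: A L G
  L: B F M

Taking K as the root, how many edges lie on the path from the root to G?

Climbing from G to the root: G–M–L–F–K. That's 4 steps.

4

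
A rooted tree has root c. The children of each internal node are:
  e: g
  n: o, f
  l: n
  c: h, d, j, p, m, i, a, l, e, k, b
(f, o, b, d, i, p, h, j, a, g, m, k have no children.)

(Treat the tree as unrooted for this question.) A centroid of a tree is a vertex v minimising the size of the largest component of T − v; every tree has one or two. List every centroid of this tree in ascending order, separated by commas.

c

Delete c: the remaining components have sizes 4, 2, 1, 1, 1, 1, 1, 1, 1, 1, 1. Max 4 ≤ 8, so c is a centroid.
No neighbour of c does as well, so c is the unique centroid.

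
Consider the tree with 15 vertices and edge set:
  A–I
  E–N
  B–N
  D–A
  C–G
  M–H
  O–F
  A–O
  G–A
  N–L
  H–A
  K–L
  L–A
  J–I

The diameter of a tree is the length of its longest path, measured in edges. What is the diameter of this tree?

5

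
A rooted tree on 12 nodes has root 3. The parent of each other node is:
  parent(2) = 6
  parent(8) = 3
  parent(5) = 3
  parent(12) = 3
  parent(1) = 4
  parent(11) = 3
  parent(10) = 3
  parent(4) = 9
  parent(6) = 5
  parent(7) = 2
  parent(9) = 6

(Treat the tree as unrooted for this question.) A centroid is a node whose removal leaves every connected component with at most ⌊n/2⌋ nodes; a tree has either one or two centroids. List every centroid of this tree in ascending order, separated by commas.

Delete 6: the remaining components have sizes 6, 3, 2. Max 6 ≤ 6, so 6 is a centroid.
Its neighbour 5 also leaves a largest component of size 6, so both are centroids.

5, 6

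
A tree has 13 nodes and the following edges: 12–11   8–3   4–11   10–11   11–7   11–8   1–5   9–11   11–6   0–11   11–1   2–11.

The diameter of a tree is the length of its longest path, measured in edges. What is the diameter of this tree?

4

Starting from 3, a farthest node is 5 at distance 4.
One longest path: 3–8–11–1–5.
So the diameter is 4.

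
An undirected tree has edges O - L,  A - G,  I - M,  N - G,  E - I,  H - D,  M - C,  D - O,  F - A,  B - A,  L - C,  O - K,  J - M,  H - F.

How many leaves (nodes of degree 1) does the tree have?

5

Exactly 5 nodes have a single neighbour: B, E, J, K, N.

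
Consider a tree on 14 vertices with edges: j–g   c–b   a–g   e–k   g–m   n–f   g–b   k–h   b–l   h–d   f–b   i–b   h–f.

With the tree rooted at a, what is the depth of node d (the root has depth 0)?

Path from a to d: a–g–b–f–h–d, which has 5 edges.

5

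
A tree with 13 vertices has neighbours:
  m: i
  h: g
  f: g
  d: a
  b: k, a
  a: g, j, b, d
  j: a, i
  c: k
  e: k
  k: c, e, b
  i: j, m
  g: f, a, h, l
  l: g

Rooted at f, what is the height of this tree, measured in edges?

5

c sits deepest: f–g–a–b–k–c — 5 edges from the root.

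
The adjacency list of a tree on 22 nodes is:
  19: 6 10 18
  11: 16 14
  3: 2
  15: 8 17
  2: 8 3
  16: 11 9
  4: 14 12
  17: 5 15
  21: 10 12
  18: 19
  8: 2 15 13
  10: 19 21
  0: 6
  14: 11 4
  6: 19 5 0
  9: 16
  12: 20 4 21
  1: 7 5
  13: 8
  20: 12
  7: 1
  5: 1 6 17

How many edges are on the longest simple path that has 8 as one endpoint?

The node farthest from 8 is 9, via 8 – 15 – 17 – 5 – 6 – 19 – 10 – 21 – 12 – 4 – 14 – 11 – 16 – 9 — 13 edges.

13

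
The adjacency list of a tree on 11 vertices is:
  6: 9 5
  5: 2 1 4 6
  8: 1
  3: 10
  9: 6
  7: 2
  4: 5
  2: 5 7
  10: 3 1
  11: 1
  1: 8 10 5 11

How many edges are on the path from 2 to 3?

4

The path is 2 - 5 - 1 - 10 - 3, which has 4 edges.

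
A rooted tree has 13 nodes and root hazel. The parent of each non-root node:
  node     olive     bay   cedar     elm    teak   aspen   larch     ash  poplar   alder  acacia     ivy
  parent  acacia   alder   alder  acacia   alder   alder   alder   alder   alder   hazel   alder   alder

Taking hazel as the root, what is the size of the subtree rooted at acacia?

Descendants of acacia (including itself): acacia, elm, olive. That's 3.

3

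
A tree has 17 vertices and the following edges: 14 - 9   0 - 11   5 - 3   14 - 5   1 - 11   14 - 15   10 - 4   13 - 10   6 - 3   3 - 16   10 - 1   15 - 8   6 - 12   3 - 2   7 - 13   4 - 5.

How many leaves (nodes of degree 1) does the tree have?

The leaves are 0, 2, 7, 8, 9, 12, 16.
That is 7 leaves.

7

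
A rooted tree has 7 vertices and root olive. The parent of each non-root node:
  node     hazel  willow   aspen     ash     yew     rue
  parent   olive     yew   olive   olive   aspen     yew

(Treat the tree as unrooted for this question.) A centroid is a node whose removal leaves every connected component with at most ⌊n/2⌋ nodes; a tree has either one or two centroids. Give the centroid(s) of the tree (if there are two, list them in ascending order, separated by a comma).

Delete aspen: the remaining components have sizes 3, 3. Max 3 ≤ 3, so aspen is a centroid.
No neighbour of aspen does as well, so aspen is the unique centroid.

aspen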